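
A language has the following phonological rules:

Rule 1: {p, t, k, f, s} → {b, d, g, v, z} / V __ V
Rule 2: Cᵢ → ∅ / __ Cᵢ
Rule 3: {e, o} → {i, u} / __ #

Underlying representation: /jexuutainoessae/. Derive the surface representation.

jexuudainoesai

Rule 1 (intervocalic voicing): /t/ is a voiceless obstruent between vowels /u/ and /a/, so it voices to [d]. /jexuutainoessae/ → jexuudainoessae.
Rule 2 (degemination): /ss/ is a geminate; the first /s/ deletes. /jexuudainoessae/ → jexuudainoesae.
Rule 3 (final vowel raising): /e/ is a mid vowel in word-final position, so it raises to [i]. /jexuudainoesae/ → jexuudainoesai.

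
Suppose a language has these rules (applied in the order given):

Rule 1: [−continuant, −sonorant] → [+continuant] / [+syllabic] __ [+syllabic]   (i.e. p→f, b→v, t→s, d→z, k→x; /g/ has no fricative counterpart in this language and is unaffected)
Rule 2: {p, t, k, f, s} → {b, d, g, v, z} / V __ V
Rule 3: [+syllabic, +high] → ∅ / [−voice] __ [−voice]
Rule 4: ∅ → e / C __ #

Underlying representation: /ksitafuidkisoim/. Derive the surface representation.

ksizavuidkizoime

Rule 1 (intervocalic spirantization): /t/ is a stop between vowels /i/ and /a/, so it spirantizes to the fricative [s]. /ksitafuidkisoim/ → ksisafuidkisoim.
Rule 2 (intervocalic voicing): /s/ is a voiceless obstruent between vowels /i/ and /a/, so it voices to [z]. /f/ is a voiceless obstruent between vowels /a/ and /u/, so it voices to [v]. /s/ is a voiceless obstruent between vowels /i/ and /o/, so it voices to [z]. /ksisafuidkisoim/ → ksizavuidkizoim.
Rule 3 (high vowel syncope): no segment meets the environment; /ksizavuidkizoim/ is unchanged.
Rule 4 (final e-epenthesis): the form ends in the consonant /m/, so [e] is inserted word-finally. /ksizavuidkizoim/ → ksizavuidkizoime.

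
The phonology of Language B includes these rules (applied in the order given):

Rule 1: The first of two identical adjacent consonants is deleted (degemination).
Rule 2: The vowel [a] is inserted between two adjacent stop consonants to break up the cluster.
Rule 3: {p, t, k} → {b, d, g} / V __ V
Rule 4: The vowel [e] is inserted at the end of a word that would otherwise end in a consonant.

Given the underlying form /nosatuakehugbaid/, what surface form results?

nosaduagehugabaide

Rule 1 (degemination): no segment meets the environment; /nosatuakehugbaid/ is unchanged.
Rule 2 (stop-cluster a-epenthesis): /g/ and /b/ form a stop–stop cluster, so [a] is inserted between them. /nosatuakehugbaid/ → nosatuakehugabaid.
Rule 3 (intervocalic voicing): /t/ is a voiceless stop between vowels /a/ and /u/, so it voices to [d]. /k/ is a voiceless stop between vowels /a/ and /e/, so it voices to [g]. /nosatuakehugabaid/ → nosaduagehugabaid.
Rule 4 (final e-epenthesis): the form ends in the consonant /d/, so [e] is inserted word-finally. /nosaduagehugabaid/ → nosaduagehugabaide.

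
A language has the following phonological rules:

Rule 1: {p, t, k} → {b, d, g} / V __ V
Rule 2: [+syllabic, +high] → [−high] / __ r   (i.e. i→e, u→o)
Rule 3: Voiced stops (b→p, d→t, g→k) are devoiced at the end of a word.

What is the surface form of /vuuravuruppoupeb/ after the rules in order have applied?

vuoravoruppoubep

Rule 1 (intervocalic voicing): /p/ is a voiceless stop between vowels /u/ and /e/, so it voices to [b]. /vuuravuruppoupeb/ → vuuravuruppoubeb.
Rule 2 (pre-rhotic lowering): /u/ is a high vowel immediately before /r/, so it lowers to [o]. /u/ is a high vowel immediately before /r/, so it lowers to [o]. /vuuravuruppoubeb/ → vuoravoruppoubeb.
Rule 3 (final devoicing): /b/ is a voiced stop in word-final position, so it devoices to [p]. /vuoravoruppoubeb/ → vuoravoruppoubep.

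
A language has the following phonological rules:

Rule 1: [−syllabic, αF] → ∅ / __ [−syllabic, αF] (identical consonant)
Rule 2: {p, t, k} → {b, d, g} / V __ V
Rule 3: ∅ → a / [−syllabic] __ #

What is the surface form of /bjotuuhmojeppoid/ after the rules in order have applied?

bjoduuhmojeboida

Rule 1 (degemination): /pp/ is a geminate; the first /p/ deletes. /bjotuuhmojeppoid/ → bjotuuhmojepoid.
Rule 2 (intervocalic voicing): /t/ is a voiceless stop between vowels /o/ and /u/, so it voices to [d]. /p/ is a voiceless stop between vowels /e/ and /o/, so it voices to [b]. /bjotuuhmojepoid/ → bjoduuhmojeboid.
Rule 3 (final a-epenthesis): the form ends in the consonant /d/, so [a] is inserted word-finally. /bjoduuhmojeboid/ → bjoduuhmojeboida.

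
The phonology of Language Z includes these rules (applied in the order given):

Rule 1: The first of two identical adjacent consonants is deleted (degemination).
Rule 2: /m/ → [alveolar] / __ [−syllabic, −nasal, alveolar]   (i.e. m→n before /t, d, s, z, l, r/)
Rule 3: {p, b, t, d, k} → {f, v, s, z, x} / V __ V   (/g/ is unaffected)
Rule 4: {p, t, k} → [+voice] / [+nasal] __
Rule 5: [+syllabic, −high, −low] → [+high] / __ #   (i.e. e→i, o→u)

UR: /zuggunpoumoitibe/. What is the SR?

zugunboumoisivi

Rule 1 (degemination): /gg/ is a geminate; the first /g/ deletes. /zuggunpoumoitibe/ → zugunpoumoitibe.
Rule 2 (nasal place assimilation): no segment meets the environment; /zugunpoumoitibe/ is unchanged.
Rule 3 (intervocalic spirantization): /t/ is a stop between vowels /i/ and /i/, so it spirantizes to the fricative [s]. /b/ is a stop between vowels /i/ and /e/, so it spirantizes to the fricative [v]. /zugunpoumoitibe/ → zugunpoumoisive.
Rule 4 (post-nasal voicing): /p/ is a voiceless stop immediately after the nasal /n/, so it voices to [b]. /zugunpoumoisive/ → zugunboumoisive.
Rule 5 (final vowel raising): /e/ is a mid vowel in word-final position, so it raises to [i]. /zugunboumoisive/ → zugunboumoisivi.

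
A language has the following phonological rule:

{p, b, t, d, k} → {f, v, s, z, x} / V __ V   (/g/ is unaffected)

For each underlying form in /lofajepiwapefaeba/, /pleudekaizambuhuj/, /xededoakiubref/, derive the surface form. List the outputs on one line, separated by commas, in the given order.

lofajefiwafefaeva, pleuzexaizambuhuj, xezezoaxiubref

/lofajepiwapefaeba/: /p/ is a stop between vowels /e/ and /i/, so it spirantizes to the fricative [f]. /p/ is a stop between vowels /a/ and /e/, so it spirantizes to the fricative [f]. /b/ is a stop between vowels /e/ and /a/, so it spirantizes to the fricative [v]. → [lofajefiwafefaeva].
/pleudekaizambuhuj/: /d/ is a stop between vowels /u/ and /e/, so it spirantizes to the fricative [z]. /k/ is a stop between vowels /e/ and /a/, so it spirantizes to the fricative [x]. → [pleuzexaizambuhuj].
/xededoakiubref/: /d/ is a stop between vowels /e/ and /e/, so it spirantizes to the fricative [z]. /d/ is a stop between vowels /e/ and /o/, so it spirantizes to the fricative [z]. /k/ is a stop between vowels /a/ and /i/, so it spirantizes to the fricative [x]. → [xezezoaxiubref].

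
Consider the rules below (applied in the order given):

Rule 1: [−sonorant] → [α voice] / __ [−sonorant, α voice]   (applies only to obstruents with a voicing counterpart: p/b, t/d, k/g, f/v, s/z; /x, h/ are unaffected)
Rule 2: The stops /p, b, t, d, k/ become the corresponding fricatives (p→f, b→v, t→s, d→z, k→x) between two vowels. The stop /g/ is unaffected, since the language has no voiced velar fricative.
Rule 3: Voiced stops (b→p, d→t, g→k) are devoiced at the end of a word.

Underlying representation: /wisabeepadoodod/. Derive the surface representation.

wisaveefazoozot

Rule 1 (regressive voicing assimilation): no segment meets the environment; /wisabeepadoodod/ is unchanged.
Rule 2 (intervocalic spirantization): /b/ is a stop between vowels /a/ and /e/, so it spirantizes to the fricative [v]. /p/ is a stop between vowels /e/ and /a/, so it spirantizes to the fricative [f]. /d/ is a stop between vowels /a/ and /o/, so it spirantizes to the fricative [z]. /d/ is a stop between vowels /o/ and /o/, so it spirantizes to the fricative [z]. /wisabeepadoodod/ → wisaveefazoozod.
Rule 3 (final devoicing): /d/ is a voiced stop in word-final position, so it devoices to [t]. /wisaveefazoozod/ → wisaveefazoozot.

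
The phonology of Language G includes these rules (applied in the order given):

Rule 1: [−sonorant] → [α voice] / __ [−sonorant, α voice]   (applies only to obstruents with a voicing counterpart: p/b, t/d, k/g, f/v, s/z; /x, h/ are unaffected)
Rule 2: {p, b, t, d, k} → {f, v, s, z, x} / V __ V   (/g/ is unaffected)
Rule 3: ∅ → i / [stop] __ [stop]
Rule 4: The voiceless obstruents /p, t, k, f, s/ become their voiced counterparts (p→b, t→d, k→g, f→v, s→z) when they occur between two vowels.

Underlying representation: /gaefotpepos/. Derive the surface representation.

gaevodibevos

Rule 1 (regressive voicing assimilation): no segment meets the environment; /gaefotpepos/ is unchanged.
Rule 2 (intervocalic spirantization): /p/ is a stop between vowels /e/ and /o/, so it spirantizes to the fricative [f]. /gaefotpepos/ → gaefotpefos.
Rule 3 (stop-cluster i-epenthesis): /t/ and /p/ form a stop–stop cluster, so [i] is inserted between them. /gaefotpefos/ → gaefotipefos.
Rule 4 (intervocalic voicing): /f/ is a voiceless obstruent between vowels /e/ and /o/, so it voices to [v]. /t/ is a voiceless obstruent between vowels /o/ and /i/, so it voices to [d]. /p/ is a voiceless obstruent between vowels /i/ and /e/, so it voices to [b]. /f/ is a voiceless obstruent between vowels /e/ and /o/, so it voices to [v]. /gaefotipefos/ → gaevodibevos.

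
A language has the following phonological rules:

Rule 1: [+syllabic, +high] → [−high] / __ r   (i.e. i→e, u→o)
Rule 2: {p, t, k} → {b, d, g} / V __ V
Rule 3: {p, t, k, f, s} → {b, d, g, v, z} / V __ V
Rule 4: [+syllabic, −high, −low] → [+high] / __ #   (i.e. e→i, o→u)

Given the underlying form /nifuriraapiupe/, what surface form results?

Rule 1 (pre-rhotic lowering): /u/ is a high vowel immediately before /r/, so it lowers to [o]. /i/ is a high vowel immediately before /r/, so it lowers to [e]. /nifuriraapiupe/ → niforeraapiupe.
Rule 2 (intervocalic voicing): /p/ is a voiceless stop between vowels /a/ and /i/, so it voices to [b]. /p/ is a voiceless stop between vowels /u/ and /e/, so it voices to [b]. /niforeraapiupe/ → niforeraabiube.
Rule 3 (intervocalic voicing): /f/ is a voiceless obstruent between vowels /i/ and /o/, so it voices to [v]. /niforeraabiube/ → nivoreraabiube.
Rule 4 (final vowel raising): /e/ is a mid vowel in word-final position, so it raises to [i]. /nivoreraabiube/ → nivoreraabiubi.

nivoreraabiubi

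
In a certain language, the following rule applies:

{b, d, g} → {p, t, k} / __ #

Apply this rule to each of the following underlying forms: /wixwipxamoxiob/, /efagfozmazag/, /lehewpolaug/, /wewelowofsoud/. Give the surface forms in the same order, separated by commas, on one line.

/wixwipxamoxiob/: /b/ is a voiced stop in word-final position, so it devoices to [p]. → [wixwipxamoxiop].
/efagfozmazag/: /g/ is a voiced stop in word-final position, so it devoices to [k]. → [efagfozmazak].
/lehewpolaug/: /g/ is a voiced stop in word-final position, so it devoices to [k]. → [lehewpolauk].
/wewelowofsoud/: /d/ is a voiced stop in word-final position, so it devoices to [t]. → [wewelowofsout].

wixwipxamoxiop, efagfozmazak, lehewpolauk, wewelowofsout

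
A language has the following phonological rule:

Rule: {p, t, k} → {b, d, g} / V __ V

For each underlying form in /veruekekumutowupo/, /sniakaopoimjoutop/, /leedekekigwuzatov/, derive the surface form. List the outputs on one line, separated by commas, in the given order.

veruegegumudowubo, sniagaoboimjoudop, leedegegigwuzadov

/veruekekumutowupo/: /k/ is a voiceless stop between vowels /e/ and /e/, so it voices to [g]. /k/ is a voiceless stop between vowels /e/ and /u/, so it voices to [g]. /t/ is a voiceless stop between vowels /u/ and /o/, so it voices to [d]. /p/ is a voiceless stop between vowels /u/ and /o/, so it voices to [b]. → [veruegegumudowubo].
/sniakaopoimjoutop/: /k/ is a voiceless stop between vowels /a/ and /a/, so it voices to [g]. /p/ is a voiceless stop between vowels /o/ and /o/, so it voices to [b]. /t/ is a voiceless stop between vowels /u/ and /o/, so it voices to [d]. → [sniagaoboimjoudop].
/leedekekigwuzatov/: /k/ is a voiceless stop between vowels /e/ and /e/, so it voices to [g]. /k/ is a voiceless stop between vowels /e/ and /i/, so it voices to [g]. /t/ is a voiceless stop between vowels /a/ and /o/, so it voices to [d]. → [leedegegigwuzadov].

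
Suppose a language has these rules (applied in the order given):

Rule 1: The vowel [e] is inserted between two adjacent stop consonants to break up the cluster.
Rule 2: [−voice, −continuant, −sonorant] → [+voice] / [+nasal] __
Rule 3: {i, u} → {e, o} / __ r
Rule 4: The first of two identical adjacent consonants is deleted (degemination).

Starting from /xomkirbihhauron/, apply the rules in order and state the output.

Rule 1 (stop-cluster e-epenthesis): no segment meets the environment; /xomkirbihhauron/ is unchanged.
Rule 2 (post-nasal voicing): /k/ is a voiceless stop immediately after the nasal /m/, so it voices to [g]. /xomkirbihhauron/ → xomgirbihhauron.
Rule 3 (pre-rhotic lowering): /i/ is a high vowel immediately before /r/, so it lowers to [e]. /u/ is a high vowel immediately before /r/, so it lowers to [o]. /xomgirbihhauron/ → xomgerbihhaoron.
Rule 4 (degemination): /hh/ is a geminate; the first /h/ deletes. /xomgerbihhaoron/ → xomgerbihaoron.

xomgerbihaoron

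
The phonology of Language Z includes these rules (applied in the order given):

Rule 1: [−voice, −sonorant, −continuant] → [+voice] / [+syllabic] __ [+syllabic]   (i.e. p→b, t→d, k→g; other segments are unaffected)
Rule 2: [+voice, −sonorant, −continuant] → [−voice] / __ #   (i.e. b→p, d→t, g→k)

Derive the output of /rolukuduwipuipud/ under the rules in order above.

Rule 1 (intervocalic voicing): /k/ is a voiceless stop between vowels /u/ and /u/, so it voices to [g]. /p/ is a voiceless stop between vowels /i/ and /u/, so it voices to [b]. /p/ is a voiceless stop between vowels /i/ and /u/, so it voices to [b]. /rolukuduwipuipud/ → roluguduwibuibud.
Rule 2 (final devoicing): /d/ is a voiced stop in word-final position, so it devoices to [t]. /roluguduwibuibud/ → roluguduwibuibut.

roluguduwibuibut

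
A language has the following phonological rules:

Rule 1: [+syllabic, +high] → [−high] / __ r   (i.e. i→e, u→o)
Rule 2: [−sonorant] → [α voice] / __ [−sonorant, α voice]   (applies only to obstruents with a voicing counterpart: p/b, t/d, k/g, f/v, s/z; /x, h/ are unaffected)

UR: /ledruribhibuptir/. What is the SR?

ledroriphibupter

Rule 1 (pre-rhotic lowering): /u/ is a high vowel immediately before /r/, so it lowers to [o]. /i/ is a high vowel immediately before /r/, so it lowers to [e]. /ledruribhibuptir/ → ledroribhibupter.
Rule 2 (regressive voicing assimilation): /b/ precedes the voiceless obstruent /h/, so it devoices to [p] by assimilation. /ledroribhibupter/ → ledroriphibupter.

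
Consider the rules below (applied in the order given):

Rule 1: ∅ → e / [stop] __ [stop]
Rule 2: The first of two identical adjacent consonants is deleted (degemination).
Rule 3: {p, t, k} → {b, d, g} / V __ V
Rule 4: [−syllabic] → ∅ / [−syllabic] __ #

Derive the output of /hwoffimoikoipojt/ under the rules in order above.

hwofimoigoiboj

Rule 1 (stop-cluster e-epenthesis): no segment meets the environment; /hwoffimoikoipojt/ is unchanged.
Rule 2 (degemination): /ff/ is a geminate; the first /f/ deletes. /hwoffimoikoipojt/ → hwofimoikoipojt.
Rule 3 (intervocalic voicing): /k/ is a voiceless stop between vowels /i/ and /o/, so it voices to [g]. /p/ is a voiceless stop between vowels /i/ and /o/, so it voices to [b]. /hwofimoikoipojt/ → hwofimoigoibojt.
Rule 4 (final cluster simplification): /t/ is the second consonant of a word-final cluster /jt/, so it deletes. /hwofimoigoibojt/ → hwofimoigoiboj.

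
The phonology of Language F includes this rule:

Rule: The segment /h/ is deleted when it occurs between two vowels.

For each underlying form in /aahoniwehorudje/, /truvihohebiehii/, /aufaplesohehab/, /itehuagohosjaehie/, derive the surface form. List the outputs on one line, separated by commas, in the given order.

/aahoniwehorudje/: /h/ occurs between vowels /a/ and /o/, so it deletes. /h/ occurs between vowels /e/ and /o/, so it deletes. → [aaoniweorudje].
/truvihohebiehii/: /h/ occurs between vowels /i/ and /o/, so it deletes. /h/ occurs between vowels /o/ and /e/, so it deletes. /h/ occurs between vowels /e/ and /i/, so it deletes. → [truvioebieii].
/aufaplesohehab/: /h/ occurs between vowels /o/ and /e/, so it deletes. /h/ occurs between vowels /e/ and /a/, so it deletes. → [aufaplesoeab].
/itehuagohosjaehie/: /h/ occurs between vowels /e/ and /u/, so it deletes. /h/ occurs between vowels /o/ and /o/, so it deletes. /h/ occurs between vowels /e/ and /i/, so it deletes. → [iteuagoosjaeie].

aaoniweorudje, truvioebieii, aufaplesoeab, iteuagoosjaeie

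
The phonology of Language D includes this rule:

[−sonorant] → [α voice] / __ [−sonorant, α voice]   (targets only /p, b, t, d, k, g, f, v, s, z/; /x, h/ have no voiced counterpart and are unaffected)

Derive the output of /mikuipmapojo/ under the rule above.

No segment of /mikuipmapojo/ meets the structural description of the rule, so the form surfaces unchanged.

mikuipmapojo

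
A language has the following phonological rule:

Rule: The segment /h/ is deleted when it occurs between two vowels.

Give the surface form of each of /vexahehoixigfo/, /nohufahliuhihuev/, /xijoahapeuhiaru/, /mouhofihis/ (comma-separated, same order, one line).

vexaeoixigfo, noufahliuiuev, xijoaapeuiaru, mouofiis

/vexahehoixigfo/: /h/ occurs between vowels /a/ and /e/, so it deletes. /h/ occurs between vowels /e/ and /o/, so it deletes. → [vexaeoixigfo].
/nohufahliuhihuev/: /h/ occurs between vowels /o/ and /u/, so it deletes. /h/ occurs between vowels /u/ and /i/, so it deletes. /h/ occurs between vowels /i/ and /u/, so it deletes. → [noufahliuiuev].
/xijoahapeuhiaru/: /h/ occurs between vowels /a/ and /a/, so it deletes. /h/ occurs between vowels /u/ and /i/, so it deletes. → [xijoaapeuiaru].
/mouhofihis/: /h/ occurs between vowels /u/ and /o/, so it deletes. /h/ occurs between vowels /i/ and /i/, so it deletes. → [mouofiis].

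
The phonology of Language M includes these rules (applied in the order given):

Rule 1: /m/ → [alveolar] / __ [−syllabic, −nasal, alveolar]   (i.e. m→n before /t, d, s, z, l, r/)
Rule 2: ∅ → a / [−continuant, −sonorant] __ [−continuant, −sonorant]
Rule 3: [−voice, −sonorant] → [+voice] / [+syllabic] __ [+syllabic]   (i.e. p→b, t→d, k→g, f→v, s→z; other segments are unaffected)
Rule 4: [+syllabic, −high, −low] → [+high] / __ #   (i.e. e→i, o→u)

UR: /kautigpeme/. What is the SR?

kaudigabemi

Rule 1 (nasal place assimilation): no segment meets the environment; /kautigpeme/ is unchanged.
Rule 2 (stop-cluster a-epenthesis): /g/ and /p/ form a stop–stop cluster, so [a] is inserted between them. /kautigpeme/ → kautigapeme.
Rule 3 (intervocalic voicing): /t/ is a voiceless obstruent between vowels /u/ and /i/, so it voices to [d]. /p/ is a voiceless obstruent between vowels /a/ and /e/, so it voices to [b]. /kautigapeme/ → kaudigabeme.
Rule 4 (final vowel raising): /e/ is a mid vowel in word-final position, so it raises to [i]. /kaudigabeme/ → kaudigabemi.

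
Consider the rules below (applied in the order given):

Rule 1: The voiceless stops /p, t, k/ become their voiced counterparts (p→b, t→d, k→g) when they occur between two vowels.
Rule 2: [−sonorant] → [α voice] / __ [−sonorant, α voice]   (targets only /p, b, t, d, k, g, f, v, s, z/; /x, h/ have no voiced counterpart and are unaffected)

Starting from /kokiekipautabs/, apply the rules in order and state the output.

Rule 1 (intervocalic voicing): /k/ is a voiceless stop between vowels /o/ and /i/, so it voices to [g]. /k/ is a voiceless stop between vowels /e/ and /i/, so it voices to [g]. /p/ is a voiceless stop between vowels /i/ and /a/, so it voices to [b]. /t/ is a voiceless stop between vowels /u/ and /a/, so it voices to [d]. /kokiekipautabs/ → kogiegibaudabs.
Rule 2 (regressive voicing assimilation): /b/ precedes the voiceless obstruent /s/, so it devoices to [p] by assimilation. /kogiegibaudabs/ → kogiegibaudaps.

kogiegibaudaps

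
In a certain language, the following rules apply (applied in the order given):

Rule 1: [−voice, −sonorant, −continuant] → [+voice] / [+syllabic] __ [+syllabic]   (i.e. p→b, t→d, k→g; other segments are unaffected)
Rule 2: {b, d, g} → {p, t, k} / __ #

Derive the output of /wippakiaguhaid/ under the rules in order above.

Rule 1 (intervocalic voicing): /k/ is a voiceless stop between vowels /a/ and /i/, so it voices to [g]. /wippakiaguhaid/ → wippagiaguhaid.
Rule 2 (final devoicing): /d/ is a voiced stop in word-final position, so it devoices to [t]. /wippagiaguhaid/ → wippagiaguhait.

wippagiaguhait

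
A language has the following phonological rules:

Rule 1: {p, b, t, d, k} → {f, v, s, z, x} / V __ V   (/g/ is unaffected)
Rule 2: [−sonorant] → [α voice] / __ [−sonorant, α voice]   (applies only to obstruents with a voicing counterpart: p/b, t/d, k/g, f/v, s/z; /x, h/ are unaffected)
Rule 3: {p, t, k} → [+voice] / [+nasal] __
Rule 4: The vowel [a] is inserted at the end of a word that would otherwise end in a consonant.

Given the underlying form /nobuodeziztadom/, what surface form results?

novuozezistazoma

Rule 1 (intervocalic spirantization): /b/ is a stop between vowels /o/ and /u/, so it spirantizes to the fricative [v]. /d/ is a stop between vowels /o/ and /e/, so it spirantizes to the fricative [z]. /d/ is a stop between vowels /a/ and /o/, so it spirantizes to the fricative [z]. /nobuodeziztadom/ → novuozeziztazom.
Rule 2 (regressive voicing assimilation): /z/ precedes the voiceless obstruent /t/, so it devoices to [s] by assimilation. /novuozeziztazom/ → novuozezistazom.
Rule 3 (post-nasal voicing): no segment meets the environment; /novuozezistazom/ is unchanged.
Rule 4 (final a-epenthesis): the form ends in the consonant /m/, so [a] is inserted word-finally. /novuozezistazom/ → novuozezistazoma.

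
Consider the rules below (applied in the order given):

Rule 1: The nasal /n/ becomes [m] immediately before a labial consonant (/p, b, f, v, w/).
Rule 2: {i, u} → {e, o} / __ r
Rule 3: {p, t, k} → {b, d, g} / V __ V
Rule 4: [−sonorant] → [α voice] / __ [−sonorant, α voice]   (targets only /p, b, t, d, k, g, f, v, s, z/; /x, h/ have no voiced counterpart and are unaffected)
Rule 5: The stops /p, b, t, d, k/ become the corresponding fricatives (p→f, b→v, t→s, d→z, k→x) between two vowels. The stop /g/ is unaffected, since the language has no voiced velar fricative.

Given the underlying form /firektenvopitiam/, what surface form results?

Rule 1 (nasal place assimilation): /n/ precedes the labial consonant /v/, so it assimilates in place to [m]. /firektenvopitiam/ → firektemvopitiam.
Rule 2 (pre-rhotic lowering): /i/ is a high vowel immediately before /r/, so it lowers to [e]. /firektemvopitiam/ → ferektemvopitiam.
Rule 3 (intervocalic voicing): /p/ is a voiceless stop between vowels /o/ and /i/, so it voices to [b]. /t/ is a voiceless stop between vowels /i/ and /i/, so it voices to [d]. /ferektemvopitiam/ → ferektemvobidiam.
Rule 4 (regressive voicing assimilation): no segment meets the environment; /ferektemvobidiam/ is unchanged.
Rule 5 (intervocalic spirantization): /b/ is a stop between vowels /o/ and /i/, so it spirantizes to the fricative [v]. /d/ is a stop between vowels /i/ and /i/, so it spirantizes to the fricative [z]. /ferektemvobidiam/ → ferektemvoviziam.

ferektemvoviziam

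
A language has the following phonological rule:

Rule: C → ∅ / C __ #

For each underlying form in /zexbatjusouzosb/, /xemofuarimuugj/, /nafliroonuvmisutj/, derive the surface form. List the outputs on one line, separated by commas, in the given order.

zexbatjusouzos, xemofuarimuug, nafliroonuvmisut

/zexbatjusouzosb/: /b/ is the second consonant of a word-final cluster /sb/, so it deletes. → [zexbatjusouzos].
/xemofuarimuugj/: /j/ is the second consonant of a word-final cluster /gj/, so it deletes. → [xemofuarimuug].
/nafliroonuvmisutj/: /j/ is the second consonant of a word-final cluster /tj/, so it deletes. → [nafliroonuvmisut].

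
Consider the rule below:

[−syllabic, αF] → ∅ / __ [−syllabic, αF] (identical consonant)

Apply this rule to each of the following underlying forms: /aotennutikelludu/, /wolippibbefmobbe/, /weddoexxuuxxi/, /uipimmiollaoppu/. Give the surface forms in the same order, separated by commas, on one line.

aotenutikeludu, wolipibefmobe, wedoexuuxi, uipimiolaopu

/aotennutikelludu/: /nn/ is a geminate; the first /n/ deletes. /ll/ is a geminate; the first /l/ deletes. → [aotenutikeludu].
/wolippibbefmobbe/: /pp/ is a geminate; the first /p/ deletes. /bb/ is a geminate; the first /b/ deletes. /bb/ is a geminate; the first /b/ deletes. → [wolipibefmobe].
/weddoexxuuxxi/: /dd/ is a geminate; the first /d/ deletes. /xx/ is a geminate; the first /x/ deletes. /xx/ is a geminate; the first /x/ deletes. → [wedoexuuxi].
/uipimmiollaoppu/: /mm/ is a geminate; the first /m/ deletes. /ll/ is a geminate; the first /l/ deletes. /pp/ is a geminate; the first /p/ deletes. → [uipimiolaopu].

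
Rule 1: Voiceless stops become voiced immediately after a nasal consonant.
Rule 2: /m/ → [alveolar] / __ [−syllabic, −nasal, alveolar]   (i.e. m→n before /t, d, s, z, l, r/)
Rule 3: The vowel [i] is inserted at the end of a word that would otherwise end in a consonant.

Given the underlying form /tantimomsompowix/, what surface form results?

Rule 1 (post-nasal voicing): /t/ is a voiceless stop immediately after the nasal /n/, so it voices to [d]. /p/ is a voiceless stop immediately after the nasal /m/, so it voices to [b]. /tantimomsompowix/ → tandimomsombowix.
Rule 2 (nasal place assimilation): /m/ precedes the alveolar consonant /s/, so it assimilates in place to [n]. /tandimomsombowix/ → tandimonsombowix.
Rule 3 (final i-epenthesis): the form ends in the consonant /x/, so [i] is inserted word-finally. /tandimonsombowix/ → tandimonsombowixi.

tandimonsombowixi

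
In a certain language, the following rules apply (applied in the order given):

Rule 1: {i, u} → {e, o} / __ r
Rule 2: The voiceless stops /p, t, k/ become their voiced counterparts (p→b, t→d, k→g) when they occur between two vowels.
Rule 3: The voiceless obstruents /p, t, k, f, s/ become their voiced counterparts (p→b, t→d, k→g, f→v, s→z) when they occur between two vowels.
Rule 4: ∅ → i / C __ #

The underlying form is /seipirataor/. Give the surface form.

seiberadaori

Rule 1 (pre-rhotic lowering): /i/ is a high vowel immediately before /r/, so it lowers to [e]. /seipirataor/ → seiperataor.
Rule 2 (intervocalic voicing): /p/ is a voiceless stop between vowels /i/ and /e/, so it voices to [b]. /t/ is a voiceless stop between vowels /a/ and /a/, so it voices to [d]. /seiperataor/ → seiberadaor.
Rule 3 (intervocalic voicing): no segment meets the environment; /seiberadaor/ is unchanged.
Rule 4 (final i-epenthesis): the form ends in the consonant /r/, so [i] is inserted word-finally. /seiberadaor/ → seiberadaori.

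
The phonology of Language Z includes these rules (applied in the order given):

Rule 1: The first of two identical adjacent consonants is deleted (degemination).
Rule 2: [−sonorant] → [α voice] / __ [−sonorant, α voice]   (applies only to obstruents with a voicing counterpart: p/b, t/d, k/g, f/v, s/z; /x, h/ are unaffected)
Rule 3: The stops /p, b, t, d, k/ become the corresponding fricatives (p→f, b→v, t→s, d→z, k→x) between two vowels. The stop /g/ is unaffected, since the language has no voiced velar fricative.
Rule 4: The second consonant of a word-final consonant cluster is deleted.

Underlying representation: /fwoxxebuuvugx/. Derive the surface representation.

fwoxevuuvuk

Rule 1 (degemination): /xx/ is a geminate; the first /x/ deletes. /fwoxxebuuvugx/ → fwoxebuuvugx.
Rule 2 (regressive voicing assimilation): /g/ precedes the voiceless obstruent /x/, so it devoices to [k] by assimilation. /fwoxebuuvugx/ → fwoxebuuvukx.
Rule 3 (intervocalic spirantization): /b/ is a stop between vowels /e/ and /u/, so it spirantizes to the fricative [v]. /fwoxebuuvukx/ → fwoxevuuvukx.
Rule 4 (final cluster simplification): /x/ is the second consonant of a word-final cluster /kx/, so it deletes. /fwoxevuuvukx/ → fwoxevuuvuk.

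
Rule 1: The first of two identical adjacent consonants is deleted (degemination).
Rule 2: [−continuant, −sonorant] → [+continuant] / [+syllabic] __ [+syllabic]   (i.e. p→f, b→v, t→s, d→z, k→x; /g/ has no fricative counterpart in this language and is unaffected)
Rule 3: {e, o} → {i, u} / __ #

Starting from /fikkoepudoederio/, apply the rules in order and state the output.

Rule 1 (degemination): /kk/ is a geminate; the first /k/ deletes. /fikkoepudoederio/ → fikoepudoederio.
Rule 2 (intervocalic spirantization): /k/ is a stop between vowels /i/ and /o/, so it spirantizes to the fricative [x]. /p/ is a stop between vowels /e/ and /u/, so it spirantizes to the fricative [f]. /d/ is a stop between vowels /u/ and /o/, so it spirantizes to the fricative [z]. /d/ is a stop between vowels /e/ and /e/, so it spirantizes to the fricative [z]. /fikoepudoederio/ → fixoefuzoezerio.
Rule 3 (final vowel raising): /o/ is a mid vowel in word-final position, so it raises to [u]. /fixoefuzoezerio/ → fixoefuzoezeriu.

fixoefuzoezeriu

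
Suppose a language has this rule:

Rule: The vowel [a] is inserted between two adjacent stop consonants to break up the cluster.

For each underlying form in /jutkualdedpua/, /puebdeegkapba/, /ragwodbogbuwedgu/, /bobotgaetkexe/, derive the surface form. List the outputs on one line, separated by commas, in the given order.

/jutkualdedpua/: /t/ and /k/ form a stop–stop cluster, so [a] is inserted between them. /d/ and /p/ form a stop–stop cluster, so [a] is inserted between them. → [jutakualdedapua].
/puebdeegkapba/: /b/ and /d/ form a stop–stop cluster, so [a] is inserted between them. /g/ and /k/ form a stop–stop cluster, so [a] is inserted between them. /p/ and /b/ form a stop–stop cluster, so [a] is inserted between them. → [puebadeegakapaba].
/ragwodbogbuwedgu/: /d/ and /b/ form a stop–stop cluster, so [a] is inserted between them. /g/ and /b/ form a stop–stop cluster, so [a] is inserted between them. /d/ and /g/ form a stop–stop cluster, so [a] is inserted between them. → [ragwodabogabuwedagu].
/bobotgaetkexe/: /t/ and /g/ form a stop–stop cluster, so [a] is inserted between them. /t/ and /k/ form a stop–stop cluster, so [a] is inserted between them. → [bobotagaetakexe].

jutakualdedapua, puebadeegakapaba, ragwodabogabuwedagu, bobotagaetakexe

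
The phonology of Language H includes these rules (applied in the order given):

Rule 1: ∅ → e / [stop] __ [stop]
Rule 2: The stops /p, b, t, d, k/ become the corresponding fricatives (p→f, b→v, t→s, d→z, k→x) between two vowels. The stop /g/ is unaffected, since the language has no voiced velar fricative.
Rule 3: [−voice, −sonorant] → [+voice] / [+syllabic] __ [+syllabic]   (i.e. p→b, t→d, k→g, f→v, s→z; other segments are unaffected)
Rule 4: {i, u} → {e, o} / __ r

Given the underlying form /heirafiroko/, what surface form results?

heeraveroxo

Rule 1 (stop-cluster e-epenthesis): no segment meets the environment; /heirafiroko/ is unchanged.
Rule 2 (intervocalic spirantization): /k/ is a stop between vowels /o/ and /o/, so it spirantizes to the fricative [x]. /heirafiroko/ → heirafiroxo.
Rule 3 (intervocalic voicing): /f/ is a voiceless obstruent between vowels /a/ and /i/, so it voices to [v]. /heirafiroxo/ → heiraviroxo.
Rule 4 (pre-rhotic lowering): /i/ is a high vowel immediately before /r/, so it lowers to [e]. /i/ is a high vowel immediately before /r/, so it lowers to [e]. /heiraviroxo/ → heeraveroxo.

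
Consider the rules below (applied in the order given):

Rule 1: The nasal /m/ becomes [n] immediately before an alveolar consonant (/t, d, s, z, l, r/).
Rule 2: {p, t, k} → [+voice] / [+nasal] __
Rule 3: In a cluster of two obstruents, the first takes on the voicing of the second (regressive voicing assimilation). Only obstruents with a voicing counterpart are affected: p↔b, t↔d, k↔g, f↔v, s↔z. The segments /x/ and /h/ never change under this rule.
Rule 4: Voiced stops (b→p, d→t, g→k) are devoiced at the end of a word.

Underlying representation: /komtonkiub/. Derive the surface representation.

Rule 1 (nasal place assimilation): /m/ precedes the alveolar consonant /t/, so it assimilates in place to [n]. /komtonkiub/ → kontonkiub.
Rule 2 (post-nasal voicing): /t/ is a voiceless stop immediately after the nasal /n/, so it voices to [d]. /k/ is a voiceless stop immediately after the nasal /n/, so it voices to [g]. /kontonkiub/ → kondongiub.
Rule 3 (regressive voicing assimilation): no segment meets the environment; /kondongiub/ is unchanged.
Rule 4 (final devoicing): /b/ is a voiced stop in word-final position, so it devoices to [p]. /kondongiub/ → kondongiup.

kondongiup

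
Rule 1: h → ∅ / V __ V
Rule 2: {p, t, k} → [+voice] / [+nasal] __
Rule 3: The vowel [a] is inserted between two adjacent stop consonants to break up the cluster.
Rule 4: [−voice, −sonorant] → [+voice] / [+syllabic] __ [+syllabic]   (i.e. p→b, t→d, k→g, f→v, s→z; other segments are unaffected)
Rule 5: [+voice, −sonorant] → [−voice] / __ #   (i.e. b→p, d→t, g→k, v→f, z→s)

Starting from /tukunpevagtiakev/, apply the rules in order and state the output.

tugunbevagadiagef

Rule 1 (intervocalic h-deletion): no segment meets the environment; /tukunpevagtiakev/ is unchanged.
Rule 2 (post-nasal voicing): /p/ is a voiceless stop immediately after the nasal /n/, so it voices to [b]. /tukunpevagtiakev/ → tukunbevagtiakev.
Rule 3 (stop-cluster a-epenthesis): /g/ and /t/ form a stop–stop cluster, so [a] is inserted between them. /tukunbevagtiakev/ → tukunbevagatiakev.
Rule 4 (intervocalic voicing): /k/ is a voiceless obstruent between vowels /u/ and /u/, so it voices to [g]. /t/ is a voiceless obstruent between vowels /a/ and /i/, so it voices to [d]. /k/ is a voiceless obstruent between vowels /a/ and /e/, so it voices to [g]. /tukunbevagatiakev/ → tugunbevagadiagev.
Rule 5 (final devoicing): /v/ is a voiced obstruent in word-final position, so it devoices to [f]. /tugunbevagadiagev/ → tugunbevagadiagef.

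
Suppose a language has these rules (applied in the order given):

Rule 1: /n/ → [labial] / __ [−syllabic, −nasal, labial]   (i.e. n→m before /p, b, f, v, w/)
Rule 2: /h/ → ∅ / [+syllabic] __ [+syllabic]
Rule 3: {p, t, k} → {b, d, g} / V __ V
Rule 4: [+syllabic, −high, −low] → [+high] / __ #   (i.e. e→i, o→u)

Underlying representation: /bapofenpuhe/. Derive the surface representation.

babofempui

Rule 1 (nasal place assimilation): /n/ precedes the labial consonant /p/, so it assimilates in place to [m]. /bapofenpuhe/ → bapofempuhe.
Rule 2 (intervocalic h-deletion): /h/ occurs between vowels /u/ and /e/, so it deletes. /bapofempuhe/ → bapofempue.
Rule 3 (intervocalic voicing): /p/ is a voiceless stop between vowels /a/ and /o/, so it voices to [b]. /bapofempue/ → babofempue.
Rule 4 (final vowel raising): /e/ is a mid vowel in word-final position, so it raises to [i]. /babofempue/ → babofempui.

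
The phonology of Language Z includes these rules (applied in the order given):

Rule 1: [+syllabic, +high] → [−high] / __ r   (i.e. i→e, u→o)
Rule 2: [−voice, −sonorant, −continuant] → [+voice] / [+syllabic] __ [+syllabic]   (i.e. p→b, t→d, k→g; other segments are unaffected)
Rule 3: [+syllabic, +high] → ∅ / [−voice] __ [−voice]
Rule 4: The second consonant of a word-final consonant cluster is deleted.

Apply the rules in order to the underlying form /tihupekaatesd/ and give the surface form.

thubegaades

Rule 1 (pre-rhotic lowering): no segment meets the environment; /tihupekaatesd/ is unchanged.
Rule 2 (intervocalic voicing): /p/ is a voiceless stop between vowels /u/ and /e/, so it voices to [b]. /k/ is a voiceless stop between vowels /e/ and /a/, so it voices to [g]. /t/ is a voiceless stop between vowels /a/ and /e/, so it voices to [d]. /tihupekaatesd/ → tihubegaadesd.
Rule 3 (high vowel syncope): /i/ is a high vowel flanked by voiceless consonants /t/ and /h/, so it deletes. /tihubegaadesd/ → thubegaadesd.
Rule 4 (final cluster simplification): /d/ is the second consonant of a word-final cluster /sd/, so it deletes. /thubegaadesd/ → thubegaades.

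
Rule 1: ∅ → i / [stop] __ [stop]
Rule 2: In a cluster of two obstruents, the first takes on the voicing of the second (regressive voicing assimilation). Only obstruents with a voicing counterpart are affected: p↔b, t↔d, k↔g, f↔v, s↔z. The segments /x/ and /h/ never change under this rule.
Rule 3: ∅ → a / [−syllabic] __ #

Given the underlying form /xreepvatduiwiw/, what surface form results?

xreebvatiduiwiwa

Rule 1 (stop-cluster i-epenthesis): /t/ and /d/ form a stop–stop cluster, so [i] is inserted between them. /xreepvatduiwiw/ → xreepvatiduiwiw.
Rule 2 (regressive voicing assimilation): /p/ precedes the voiced obstruent /v/, so it voices to [b] by assimilation. /xreepvatiduiwiw/ → xreebvatiduiwiw.
Rule 3 (final a-epenthesis): the form ends in the consonant /w/, so [a] is inserted word-finally. /xreebvatiduiwiw/ → xreebvatiduiwiwa.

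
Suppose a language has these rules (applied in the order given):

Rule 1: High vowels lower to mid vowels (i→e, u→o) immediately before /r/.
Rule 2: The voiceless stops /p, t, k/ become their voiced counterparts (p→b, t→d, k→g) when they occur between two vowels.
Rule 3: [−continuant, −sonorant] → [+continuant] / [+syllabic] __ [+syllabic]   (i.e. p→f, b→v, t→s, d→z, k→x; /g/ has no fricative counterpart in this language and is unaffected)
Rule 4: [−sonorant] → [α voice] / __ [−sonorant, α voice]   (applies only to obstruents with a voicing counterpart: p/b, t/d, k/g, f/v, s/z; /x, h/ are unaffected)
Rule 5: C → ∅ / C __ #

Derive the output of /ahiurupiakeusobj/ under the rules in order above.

Rule 1 (pre-rhotic lowering): /u/ is a high vowel immediately before /r/, so it lowers to [o]. /ahiurupiakeusobj/ → ahiorupiakeusobj.
Rule 2 (intervocalic voicing): /p/ is a voiceless stop between vowels /u/ and /i/, so it voices to [b]. /k/ is a voiceless stop between vowels /a/ and /e/, so it voices to [g]. /ahiorupiakeusobj/ → ahiorubiageusobj.
Rule 3 (intervocalic spirantization): /b/ is a stop between vowels /u/ and /i/, so it spirantizes to the fricative [v]. /ahiorubiageusobj/ → ahioruviageusobj.
Rule 4 (regressive voicing assimilation): no segment meets the environment; /ahioruviageusobj/ is unchanged.
Rule 5 (final cluster simplification): /j/ is the second consonant of a word-final cluster /bj/, so it deletes. /ahioruviageusobj/ → ahioruviageusob.

ahioruviageusob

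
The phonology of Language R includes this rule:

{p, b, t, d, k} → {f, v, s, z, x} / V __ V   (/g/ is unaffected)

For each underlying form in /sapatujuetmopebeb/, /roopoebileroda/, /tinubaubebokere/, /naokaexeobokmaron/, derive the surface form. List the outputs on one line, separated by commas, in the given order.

safasujuetmofeveb, roofoevileroza, tinuvauvevoxere, naoxaexeovokmaron

/sapatujuetmopebeb/: /p/ is a stop between vowels /a/ and /a/, so it spirantizes to the fricative [f]. /t/ is a stop between vowels /a/ and /u/, so it spirantizes to the fricative [s]. /p/ is a stop between vowels /o/ and /e/, so it spirantizes to the fricative [f]. /b/ is a stop between vowels /e/ and /e/, so it spirantizes to the fricative [v]. → [safasujuetmofeveb].
/roopoebileroda/: /p/ is a stop between vowels /o/ and /o/, so it spirantizes to the fricative [f]. /b/ is a stop between vowels /e/ and /i/, so it spirantizes to the fricative [v]. /d/ is a stop between vowels /o/ and /a/, so it spirantizes to the fricative [z]. → [roofoevileroza].
/tinubaubebokere/: /b/ is a stop between vowels /u/ and /a/, so it spirantizes to the fricative [v]. /b/ is a stop between vowels /u/ and /e/, so it spirantizes to the fricative [v]. /b/ is a stop between vowels /e/ and /o/, so it spirantizes to the fricative [v]. /k/ is a stop between vowels /o/ and /e/, so it spirantizes to the fricative [x]. → [tinuvauvevoxere].
/naokaexeobokmaron/: /k/ is a stop between vowels /o/ and /a/, so it spirantizes to the fricative [x]. /b/ is a stop between vowels /o/ and /o/, so it spirantizes to the fricative [v]. → [naoxaexeovokmaron].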